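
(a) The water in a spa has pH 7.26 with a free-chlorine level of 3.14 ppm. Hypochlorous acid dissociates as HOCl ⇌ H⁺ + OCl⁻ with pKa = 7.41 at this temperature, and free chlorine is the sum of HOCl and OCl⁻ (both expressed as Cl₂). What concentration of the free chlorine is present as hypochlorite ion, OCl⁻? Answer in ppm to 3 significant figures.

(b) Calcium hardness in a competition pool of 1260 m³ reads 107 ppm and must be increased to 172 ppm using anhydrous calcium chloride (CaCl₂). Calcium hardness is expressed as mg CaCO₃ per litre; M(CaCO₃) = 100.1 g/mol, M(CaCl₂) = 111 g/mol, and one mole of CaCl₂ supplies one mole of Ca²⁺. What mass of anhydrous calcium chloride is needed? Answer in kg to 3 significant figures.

(a) [OCl⁻]/[HOCl] = 10^(pH − pKa) = 10^(7.26 − 7.41) = 10^-0.15 = 0.7079.
(a) Fraction as HOCl = 1 / (1 + 0.7079) = 0.5855.
(a) OCl⁻ = (1 − 0.5855) × 3.14 ppm = 1.302 ppm.

(b) Volume: 1260 m³ = 1,260,000 L.
(b) Hardness to add: (172 − 107) = 65 mg/L as CaCO₃ × 1,260,000 L = 81,900 g as CaCO₃.
(b) Moles of Ca²⁺ (1 mol Ca²⁺ ≡ 1 mol CaCO₃): 81,900 / 100.1 g/mol = 818.2 mol.
(b) Mass of CaCl₂: 818.2 × 111 = 90,820 g.

(a) 1.30 ppm; (b) 90.8 kg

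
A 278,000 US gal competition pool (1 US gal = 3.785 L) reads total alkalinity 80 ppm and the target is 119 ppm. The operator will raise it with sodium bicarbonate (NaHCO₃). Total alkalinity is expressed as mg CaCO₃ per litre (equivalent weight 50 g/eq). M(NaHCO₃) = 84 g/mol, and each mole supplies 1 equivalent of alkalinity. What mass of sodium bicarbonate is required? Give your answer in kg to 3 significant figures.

68.9 kg

Volume: 278,000 US gal × 3.785 L/gal = 1,052,230 L.
Alkalinity to add: (119 − 80) = 39 mg/L as CaCO₃ × 1,052,230 L = 41,040 g as CaCO₃.
Equivalents: 41,040 g ÷ 50 g/eq = 820.7 eq.
NaHCO₃ supplies 1 eq per mole → 820.7 mol.
Mass: 820.7 mol × 84 g/mol = 68,940 g.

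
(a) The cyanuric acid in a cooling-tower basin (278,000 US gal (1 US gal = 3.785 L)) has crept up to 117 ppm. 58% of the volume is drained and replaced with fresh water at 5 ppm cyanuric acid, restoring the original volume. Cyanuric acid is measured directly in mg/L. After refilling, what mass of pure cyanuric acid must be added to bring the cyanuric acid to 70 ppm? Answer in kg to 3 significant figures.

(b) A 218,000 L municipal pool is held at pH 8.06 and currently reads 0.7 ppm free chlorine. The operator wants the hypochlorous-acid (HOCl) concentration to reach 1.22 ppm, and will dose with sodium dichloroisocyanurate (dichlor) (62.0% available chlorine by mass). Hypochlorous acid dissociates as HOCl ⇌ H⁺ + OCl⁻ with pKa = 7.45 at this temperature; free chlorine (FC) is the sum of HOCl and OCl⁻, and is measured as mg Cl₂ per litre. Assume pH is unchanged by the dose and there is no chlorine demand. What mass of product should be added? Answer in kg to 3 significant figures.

(a) Volume: 278,000 US gal × 3.785 L/gal = 1,052,230 L.
(a) After draining 58% and refilling: 117 × 0.42 + 5 × 0.58 = 52.04 ppm.
(a) Deficit to target: 70 − 52.04 = 17.96 mg/L.
(a) Mass: 17.96 mg/L × 1,052,230 L = 18,900 g cyanuric acid.

(b) [OCl⁻]/[HOCl] = 10^(pH − pKa) = 10^(8.06 − 7.45) = 4.074; fraction as HOCl = 1/(1 + 4.074) = 0.1971.
(b) Free chlorine required for 1.22 ppm HOCl: 1.22 / 0.1971 = 6.19 ppm.
(b) FC to add: 6.19 − 0.7 = 5.49 mg/L as Cl₂.
(b) Cl₂ equivalent: 5.49 mg/L × 218,000 L = 1197 g.
(b) Product at 62.0% available Cl: 1197 / 0.62 = 1930 g.

(a) 18.9 kg; (b) 1.93 kg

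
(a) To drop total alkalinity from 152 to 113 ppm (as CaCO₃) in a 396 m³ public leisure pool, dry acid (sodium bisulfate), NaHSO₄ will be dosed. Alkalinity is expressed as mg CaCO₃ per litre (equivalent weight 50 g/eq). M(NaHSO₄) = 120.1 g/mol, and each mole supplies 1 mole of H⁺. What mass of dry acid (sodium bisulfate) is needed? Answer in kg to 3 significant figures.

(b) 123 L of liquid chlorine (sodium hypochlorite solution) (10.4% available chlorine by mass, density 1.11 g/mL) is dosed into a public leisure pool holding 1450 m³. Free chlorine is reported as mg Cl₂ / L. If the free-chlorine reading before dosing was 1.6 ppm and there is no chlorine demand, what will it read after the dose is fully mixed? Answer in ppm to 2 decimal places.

(a) 37.1 kg; (b) 11.39 ppm

(a) Volume: 396 m³ = 396,000 L.
(a) Alkalinity to neutralize: (152 − 113) = 39 mg/L as CaCO₃ × 396,000 L = 15,440 g as CaCO₃.
(a) Equivalents of H⁺ required: 15,440 ÷ 50 g/eq = 308.9 eq = 308.9 mol NaHSO₄.
(a) Mass of NaHSO₄: 308.9 × 120.1 = 37,100 g.

(b) Volume: 1450 m³ = 1,450,000 L.
(b) Mass of solution: 123 L × 1000 mL/L × 1.11 g/mL = 136,500 g.
(b) Available chlorine delivered: 136,500 g × 0.104 = 14,200 g as Cl₂.
(b) Concentration rise: 14,200 g / 1,450,000 L = 9.792 mg/L = 9.79 ppm.
(b) Final FC: 1.6 + 9.79 = 11.39 ppm.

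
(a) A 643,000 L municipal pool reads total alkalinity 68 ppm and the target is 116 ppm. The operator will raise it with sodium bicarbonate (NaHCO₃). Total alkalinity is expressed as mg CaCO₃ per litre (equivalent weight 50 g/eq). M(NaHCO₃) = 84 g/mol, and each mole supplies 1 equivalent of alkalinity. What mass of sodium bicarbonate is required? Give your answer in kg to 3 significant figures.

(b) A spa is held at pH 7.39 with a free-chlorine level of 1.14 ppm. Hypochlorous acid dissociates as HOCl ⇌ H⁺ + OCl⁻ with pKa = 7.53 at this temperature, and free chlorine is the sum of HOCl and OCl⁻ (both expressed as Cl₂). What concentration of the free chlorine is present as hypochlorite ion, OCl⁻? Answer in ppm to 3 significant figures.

(a) 51.9 kg; (b) 0.479 ppm

(a) Alkalinity to add: (116 − 68) = 48 mg/L as CaCO₃ × 643,000 L = 30,860 g as CaCO₃.
(a) Equivalents: 30,860 g ÷ 50 g/eq = 617.3 eq.
(a) NaHCO₃ supplies 1 eq per mole → 617.3 mol.
(a) Mass: 617.3 mol × 84 g/mol = 51,850 g.

(b) [OCl⁻]/[HOCl] = 10^(pH − pKa) = 10^(7.39 − 7.53) = 10^-0.14 = 0.7244.
(b) Fraction as HOCl = 1 / (1 + 0.7244) = 0.5799.
(b) OCl⁻ = (1 − 0.5799) × 1.14 ppm = 0.4789 ppm.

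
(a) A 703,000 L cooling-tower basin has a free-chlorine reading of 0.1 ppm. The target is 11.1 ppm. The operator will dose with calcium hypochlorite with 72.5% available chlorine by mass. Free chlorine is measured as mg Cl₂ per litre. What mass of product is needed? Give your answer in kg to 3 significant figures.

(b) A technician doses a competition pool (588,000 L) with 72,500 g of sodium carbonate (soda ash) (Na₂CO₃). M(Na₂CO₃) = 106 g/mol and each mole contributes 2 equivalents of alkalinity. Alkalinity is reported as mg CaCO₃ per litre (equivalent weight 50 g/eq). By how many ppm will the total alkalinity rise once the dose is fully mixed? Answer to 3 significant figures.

(a) Chlorine deficit: 11.1 − 0.1 = 11 ppm = 11 mg/L as Cl₂.
(a) Cl₂ equivalent needed: 11 mg/L × 703,000 L = 7,733,000 mg = 7733 g.
(a) Product at 72.5% available chlorine: 7733 / 0.725 = 10,670 g.

(b) Moles of Na₂CO₃: 72,500 g ÷ 106 g/mol = 684 mol → 1368 eq of alkalinity.
(b) As CaCO₃: 1368 eq × 50 g/eq = 68,400 g.
(b) Rise: 68,400 g / 588,000 L × 1000 = 116.3 mg/L.

(a) 10.7 kg; (b) 116 ppm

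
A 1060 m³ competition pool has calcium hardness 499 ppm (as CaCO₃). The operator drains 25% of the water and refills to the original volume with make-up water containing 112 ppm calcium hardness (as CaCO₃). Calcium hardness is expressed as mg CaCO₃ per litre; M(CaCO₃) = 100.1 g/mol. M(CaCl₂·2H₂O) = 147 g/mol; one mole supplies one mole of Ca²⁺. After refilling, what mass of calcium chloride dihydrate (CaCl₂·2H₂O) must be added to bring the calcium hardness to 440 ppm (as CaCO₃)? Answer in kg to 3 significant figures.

Volume: 1060 m³ = 1,060,000 L.
After draining 25% and refilling: 499 × 0.75 + 112 × 0.25 = 402.25 ppm.
Deficit to target: 440 − 402.25 = 37.75 mg/L.
As CaCO₃: 37.75 mg/L × 1,060,000 L = 40,020 g; ÷ 100.1 = 399.8 mol Ca²⁺.
Mass: 399.8 × 147 = 58,760 g.

58.8 kg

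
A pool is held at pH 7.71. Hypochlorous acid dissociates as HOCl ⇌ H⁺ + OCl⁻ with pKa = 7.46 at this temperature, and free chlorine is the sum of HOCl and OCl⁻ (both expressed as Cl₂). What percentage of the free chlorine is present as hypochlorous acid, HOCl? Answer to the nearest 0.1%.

[OCl⁻]/[HOCl] = 10^(pH − pKa) = 10^(7.71 − 7.46) = 10^0.25 = 1.778.
Fraction as HOCl = 1 / (1 + 1.778) = 0.3599.

36.0%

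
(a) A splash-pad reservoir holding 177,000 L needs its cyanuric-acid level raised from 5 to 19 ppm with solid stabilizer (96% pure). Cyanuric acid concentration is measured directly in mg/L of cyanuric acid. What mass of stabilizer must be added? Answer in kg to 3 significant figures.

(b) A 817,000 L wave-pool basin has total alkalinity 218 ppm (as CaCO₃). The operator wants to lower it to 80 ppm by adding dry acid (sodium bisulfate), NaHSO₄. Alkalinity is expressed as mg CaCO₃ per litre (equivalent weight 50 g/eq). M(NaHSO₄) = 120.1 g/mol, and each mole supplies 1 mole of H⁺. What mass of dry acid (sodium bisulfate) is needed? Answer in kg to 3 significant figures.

(a) 2.58 kg; (b) 271 kg

(a) CYA to add: (19 − 5) = 14 mg/L × 177,000 L = 2478 g cyanuric acid.
(a) At 96% purity: 2478 / 0.96 = 2581 g product.

(b) Alkalinity to neutralize: (218 − 80) = 138 mg/L as CaCO₃ × 817,000 L = 112,700 g as CaCO₃.
(b) Equivalents of H⁺ required: 112,700 ÷ 50 g/eq = 2255 eq = 2255 mol NaHSO₄.
(b) Mass of NaHSO₄: 2255 × 120.1 = 270,800 g.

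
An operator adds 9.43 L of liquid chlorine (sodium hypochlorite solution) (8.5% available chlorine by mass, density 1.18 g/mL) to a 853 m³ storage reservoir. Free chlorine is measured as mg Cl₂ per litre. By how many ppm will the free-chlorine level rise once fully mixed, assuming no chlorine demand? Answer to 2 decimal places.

1.11 ppm

Volume: 853 m³ = 853,000 L.
Mass of solution: 9.43 L × 1000 mL/L × 1.18 g/mL = 11,130 g.
Available chlorine delivered: 11,130 g × 0.085 = 945.8 g as Cl₂.
Concentration rise: 945.8 g / 853,000 L = 1.109 mg/L = 1.11 ppm.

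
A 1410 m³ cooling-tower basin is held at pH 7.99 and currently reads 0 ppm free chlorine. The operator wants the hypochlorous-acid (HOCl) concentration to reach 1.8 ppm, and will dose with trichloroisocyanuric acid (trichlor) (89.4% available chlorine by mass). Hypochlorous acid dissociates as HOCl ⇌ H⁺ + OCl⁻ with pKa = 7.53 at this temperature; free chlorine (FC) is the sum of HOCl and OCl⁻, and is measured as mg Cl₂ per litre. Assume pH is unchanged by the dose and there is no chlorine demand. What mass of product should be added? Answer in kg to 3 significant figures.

Volume: 1410 m³ = 1,410,000 L.
[OCl⁻]/[HOCl] = 10^(pH − pKa) = 10^(7.99 − 7.53) = 2.884; fraction as HOCl = 1/(1 + 2.884) = 0.2575.
Free chlorine required for 1.8 ppm HOCl: 1.8 / 0.2575 = 6.991 ppm.
FC to add: 6.991 − 0 = 6.991 mg/L as Cl₂.
Cl₂ equivalent: 6.991 mg/L × 1,410,000 L = 9858 g.
Product at 89.4% available Cl: 9858 / 0.894 = 11,030 g.

11.0 kg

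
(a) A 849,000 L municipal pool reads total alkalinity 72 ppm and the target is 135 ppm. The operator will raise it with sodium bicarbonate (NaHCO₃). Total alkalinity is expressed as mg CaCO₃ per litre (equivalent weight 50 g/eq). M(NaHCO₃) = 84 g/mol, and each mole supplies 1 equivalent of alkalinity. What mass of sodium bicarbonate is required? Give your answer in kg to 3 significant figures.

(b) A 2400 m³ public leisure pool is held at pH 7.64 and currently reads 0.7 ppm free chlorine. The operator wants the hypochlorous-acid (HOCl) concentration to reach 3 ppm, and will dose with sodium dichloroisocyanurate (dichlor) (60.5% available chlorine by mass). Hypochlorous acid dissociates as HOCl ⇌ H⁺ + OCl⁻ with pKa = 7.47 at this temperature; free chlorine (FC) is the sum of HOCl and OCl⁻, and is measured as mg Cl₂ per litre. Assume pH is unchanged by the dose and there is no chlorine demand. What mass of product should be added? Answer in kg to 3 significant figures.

(a) 89.9 kg; (b) 26.7 kg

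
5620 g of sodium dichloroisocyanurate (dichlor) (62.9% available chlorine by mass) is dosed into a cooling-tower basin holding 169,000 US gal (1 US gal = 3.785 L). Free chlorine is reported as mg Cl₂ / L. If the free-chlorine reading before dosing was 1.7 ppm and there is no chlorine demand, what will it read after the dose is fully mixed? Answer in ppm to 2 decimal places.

7.23 ppm

Volume: 169,000 US gal × 3.785 L/gal = 639,665 L.
Available chlorine delivered: 5620 g × 0.629 = 3535 g as Cl₂.
Concentration rise: 3535 g / 639,665 L = 5.526 mg/L = 5.53 ppm.
Final FC: 1.7 + 5.53 = 7.23 ppm.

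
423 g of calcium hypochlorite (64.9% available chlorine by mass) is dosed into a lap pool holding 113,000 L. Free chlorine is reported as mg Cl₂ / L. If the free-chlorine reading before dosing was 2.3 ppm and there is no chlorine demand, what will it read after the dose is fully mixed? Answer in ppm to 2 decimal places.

4.73 ppm

Available chlorine delivered: 423 g × 0.649 = 274.5 g as Cl₂.
Concentration rise: 274.5 g / 113,000 L = 2.429 mg/L = 2.43 ppm.
Final FC: 2.3 + 2.43 = 4.73 ppm.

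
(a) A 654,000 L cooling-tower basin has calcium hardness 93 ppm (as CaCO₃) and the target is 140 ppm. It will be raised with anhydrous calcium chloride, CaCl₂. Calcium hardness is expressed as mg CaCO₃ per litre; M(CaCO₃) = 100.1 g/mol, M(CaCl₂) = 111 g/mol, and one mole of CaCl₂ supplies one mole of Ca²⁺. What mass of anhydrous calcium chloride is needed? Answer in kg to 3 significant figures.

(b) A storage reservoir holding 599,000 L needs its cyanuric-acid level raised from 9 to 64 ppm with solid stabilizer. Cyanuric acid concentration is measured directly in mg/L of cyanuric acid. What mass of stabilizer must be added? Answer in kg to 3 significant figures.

(a) 34.1 kg; (b) 32.9 kg

(a) Hardness to add: (140 − 93) = 47 mg/L as CaCO₃ × 654,000 L = 30,740 g as CaCO₃.
(a) Moles of Ca²⁺ (1 mol Ca²⁺ ≡ 1 mol CaCO₃): 30,740 / 100.1 g/mol = 307.1 mol.
(a) Mass of CaCl₂: 307.1 × 111 = 34,090 g.

(b) CYA to add: (64 − 9) = 55 mg/L × 599,000 L = 32,940 g cyanuric acid.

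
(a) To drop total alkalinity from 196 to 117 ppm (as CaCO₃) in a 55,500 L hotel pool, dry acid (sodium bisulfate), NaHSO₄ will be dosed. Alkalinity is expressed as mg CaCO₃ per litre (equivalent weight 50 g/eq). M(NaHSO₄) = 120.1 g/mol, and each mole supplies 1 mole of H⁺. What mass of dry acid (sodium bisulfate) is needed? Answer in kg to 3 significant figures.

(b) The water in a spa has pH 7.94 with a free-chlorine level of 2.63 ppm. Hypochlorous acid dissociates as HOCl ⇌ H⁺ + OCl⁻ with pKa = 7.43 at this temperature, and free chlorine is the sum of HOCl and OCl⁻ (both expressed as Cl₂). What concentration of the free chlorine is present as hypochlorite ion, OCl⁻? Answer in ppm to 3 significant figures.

(a) 10.5 kg; (b) 2.01 ppm

(a) Alkalinity to neutralize: (196 − 117) = 79 mg/L as CaCO₃ × 55,500 L = 4384 g as CaCO₃.
(a) Equivalents of H⁺ required: 4384 ÷ 50 g/eq = 87.69 eq = 87.69 mol NaHSO₄.
(a) Mass of NaHSO₄: 87.69 × 120.1 = 10,530 g.

(b) [OCl⁻]/[HOCl] = 10^(pH − pKa) = 10^(7.94 − 7.43) = 10^0.51 = 3.236.
(b) Fraction as HOCl = 1 / (1 + 3.236) = 0.2361.
(b) OCl⁻ = (1 − 0.2361) × 2.63 ppm = 2.009 ppm.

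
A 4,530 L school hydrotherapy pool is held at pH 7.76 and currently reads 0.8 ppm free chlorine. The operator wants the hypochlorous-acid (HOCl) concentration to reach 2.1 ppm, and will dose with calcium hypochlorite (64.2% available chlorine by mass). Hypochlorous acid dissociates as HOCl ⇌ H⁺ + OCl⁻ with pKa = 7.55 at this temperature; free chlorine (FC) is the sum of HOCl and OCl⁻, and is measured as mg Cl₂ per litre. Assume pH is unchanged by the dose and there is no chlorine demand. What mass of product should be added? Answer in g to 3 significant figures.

[OCl⁻]/[HOCl] = 10^(pH − pKa) = 10^(7.76 − 7.55) = 1.622; fraction as HOCl = 1/(1 + 1.622) = 0.3814.
Free chlorine required for 2.1 ppm HOCl: 2.1 / 0.3814 = 5.506 ppm.
FC to add: 5.506 − 0.8 = 4.706 mg/L as Cl₂.
Cl₂ equivalent: 4.706 mg/L × 4,530 L = 21.32 g.
Product at 64.2% available Cl: 21.32 / 0.642 = 33.2 g.

33.2 g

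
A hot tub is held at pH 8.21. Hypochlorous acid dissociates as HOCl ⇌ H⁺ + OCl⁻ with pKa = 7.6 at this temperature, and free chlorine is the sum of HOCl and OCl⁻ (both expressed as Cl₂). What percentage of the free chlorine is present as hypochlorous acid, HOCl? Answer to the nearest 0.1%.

[OCl⁻]/[HOCl] = 10^(pH − pKa) = 10^(8.21 − 7.6) = 10^0.61 = 4.074.
Fraction as HOCl = 1 / (1 + 4.074) = 0.1971.

19.7%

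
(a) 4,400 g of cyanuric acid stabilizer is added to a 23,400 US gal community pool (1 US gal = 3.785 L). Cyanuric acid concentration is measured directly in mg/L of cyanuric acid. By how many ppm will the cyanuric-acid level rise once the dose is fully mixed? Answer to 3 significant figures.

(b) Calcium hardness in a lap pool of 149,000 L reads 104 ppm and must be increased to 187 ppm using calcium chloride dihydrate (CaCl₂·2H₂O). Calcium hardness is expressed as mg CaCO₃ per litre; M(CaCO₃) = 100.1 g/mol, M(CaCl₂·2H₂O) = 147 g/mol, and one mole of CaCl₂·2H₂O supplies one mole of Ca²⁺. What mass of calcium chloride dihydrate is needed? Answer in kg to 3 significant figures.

(a) Volume: 23,400 US gal × 3.785 L/gal = 88,569 L.
(a) Rise: 4,400 g / 88,569 L × 1000 = 49.68 mg/L.

(b) Hardness to add: (187 − 104) = 83 mg/L as CaCO₃ × 149,000 L = 12,370 g as CaCO₃.
(b) Moles of Ca²⁺ (1 mol Ca²⁺ ≡ 1 mol CaCO₃): 12,370 / 100.1 g/mol = 123.5 mol.
(b) Mass of CaCl₂·2H₂O: 123.5 × 147 = 18,160 g.

(a) 49.7 ppm; (b) 18.2 kg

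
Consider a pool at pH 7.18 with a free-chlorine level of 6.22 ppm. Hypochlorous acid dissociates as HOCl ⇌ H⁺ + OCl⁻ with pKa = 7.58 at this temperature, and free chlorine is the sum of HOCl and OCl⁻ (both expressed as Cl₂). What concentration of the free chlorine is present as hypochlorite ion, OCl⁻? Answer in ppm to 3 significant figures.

[OCl⁻]/[HOCl] = 10^(pH − pKa) = 10^(7.18 − 7.58) = 10^-0.40 = 0.3981.
Fraction as HOCl = 1 / (1 + 0.3981) = 0.7153.
OCl⁻ = (1 − 0.7153) × 6.22 ppm = 1.771 ppm.

1.77 ppm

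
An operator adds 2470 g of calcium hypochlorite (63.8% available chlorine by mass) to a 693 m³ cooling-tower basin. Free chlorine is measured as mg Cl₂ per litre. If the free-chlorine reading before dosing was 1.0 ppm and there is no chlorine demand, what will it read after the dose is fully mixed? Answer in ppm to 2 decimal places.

3.27 ppm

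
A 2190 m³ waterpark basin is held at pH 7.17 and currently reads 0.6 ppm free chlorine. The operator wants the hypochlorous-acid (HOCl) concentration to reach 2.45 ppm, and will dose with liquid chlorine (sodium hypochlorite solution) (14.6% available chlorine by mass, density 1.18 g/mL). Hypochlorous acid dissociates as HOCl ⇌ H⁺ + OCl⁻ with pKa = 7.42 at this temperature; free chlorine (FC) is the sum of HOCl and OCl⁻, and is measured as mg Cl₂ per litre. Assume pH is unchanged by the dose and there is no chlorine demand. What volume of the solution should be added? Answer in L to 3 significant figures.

41.0 L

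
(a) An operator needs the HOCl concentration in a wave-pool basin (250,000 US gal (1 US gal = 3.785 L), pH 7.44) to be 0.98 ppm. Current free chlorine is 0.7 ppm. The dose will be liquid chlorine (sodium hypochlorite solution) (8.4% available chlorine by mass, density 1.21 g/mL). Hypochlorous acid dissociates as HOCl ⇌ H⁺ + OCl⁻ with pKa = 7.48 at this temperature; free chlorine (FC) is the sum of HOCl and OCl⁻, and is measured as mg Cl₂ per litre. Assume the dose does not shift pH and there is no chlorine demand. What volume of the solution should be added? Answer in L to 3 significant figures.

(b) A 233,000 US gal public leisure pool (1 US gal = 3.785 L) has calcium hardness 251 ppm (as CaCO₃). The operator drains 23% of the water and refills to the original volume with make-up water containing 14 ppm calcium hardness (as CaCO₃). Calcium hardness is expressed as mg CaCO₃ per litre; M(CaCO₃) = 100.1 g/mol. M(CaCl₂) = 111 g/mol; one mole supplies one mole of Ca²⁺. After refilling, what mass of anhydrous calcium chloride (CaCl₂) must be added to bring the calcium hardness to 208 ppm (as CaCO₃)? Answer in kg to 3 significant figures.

(a) 10.9 L; (b) 11.3 kg

(a) Volume: 250,000 US gal × 3.785 L/gal = 946,250 L.
(a) [OCl⁻]/[HOCl] = 10^(pH − pKa) = 10^(7.44 − 7.48) = 0.912; fraction as HOCl = 1/(1 + 0.912) = 0.523.
(a) Free chlorine required for 0.98 ppm HOCl: 0.98 / 0.523 = 1.874 ppm.
(a) FC to add: 1.874 − 0.7 = 1.174 mg/L as Cl₂.
(a) Cl₂ equivalent: 1.174 mg/L × 946,250 L = 1111 g.
(a) Product at 8.4% available Cl: 1111 / 0.084 = 13,220 g.
(a) Volume: 13,220 g ÷ 1.21 g/mL = 10,930 mL.

(b) Volume: 233,000 US gal × 3.785 L/gal = 881,905 L.
(b) After draining 23% and refilling: 251 × 0.77 + 14 × 0.23 = 196.49 ppm.
(b) Deficit to target: 208 − 196.49 = 11.51 mg/L.
(b) As CaCO₃: 11.51 mg/L × 881,905 L = 10,150 g; ÷ 100.1 = 101.4 mol Ca²⁺.
(b) Mass: 101.4 × 111 = 11,260 g.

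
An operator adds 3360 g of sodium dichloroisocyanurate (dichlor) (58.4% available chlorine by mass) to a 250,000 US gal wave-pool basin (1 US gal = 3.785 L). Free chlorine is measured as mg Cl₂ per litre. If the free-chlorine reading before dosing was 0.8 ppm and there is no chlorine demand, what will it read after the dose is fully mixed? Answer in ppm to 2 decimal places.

Volume: 250,000 US gal × 3.785 L/gal = 946,250 L.
Available chlorine delivered: 3360 g × 0.584 = 1962 g as Cl₂.
Concentration rise: 1962 g / 946,250 L = 2.074 mg/L = 2.07 ppm.
Final FC: 0.8 + 2.07 = 2.87 ppm.

2.87 ppm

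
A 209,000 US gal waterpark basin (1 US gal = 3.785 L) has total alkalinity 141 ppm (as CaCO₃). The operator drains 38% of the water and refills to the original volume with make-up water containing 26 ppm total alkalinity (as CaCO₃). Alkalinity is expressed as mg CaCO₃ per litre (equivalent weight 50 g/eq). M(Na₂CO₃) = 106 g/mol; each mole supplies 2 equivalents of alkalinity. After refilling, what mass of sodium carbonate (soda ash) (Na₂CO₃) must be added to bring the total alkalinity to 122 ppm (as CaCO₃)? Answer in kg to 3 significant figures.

20.7 kg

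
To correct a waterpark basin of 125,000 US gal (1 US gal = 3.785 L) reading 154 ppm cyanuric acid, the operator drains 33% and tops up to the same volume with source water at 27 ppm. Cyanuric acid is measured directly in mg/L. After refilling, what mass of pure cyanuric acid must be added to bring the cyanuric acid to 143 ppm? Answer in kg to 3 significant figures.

Volume: 125,000 US gal × 3.785 L/gal = 473,125 L.
After draining 33% and refilling: 154 × 0.67 + 27 × 0.33 = 112.09 ppm.
Deficit to target: 143 − 112.09 = 30.91 mg/L.
Mass: 30.91 mg/L × 473,125 L = 14,620 g cyanuric acid.

14.6 kg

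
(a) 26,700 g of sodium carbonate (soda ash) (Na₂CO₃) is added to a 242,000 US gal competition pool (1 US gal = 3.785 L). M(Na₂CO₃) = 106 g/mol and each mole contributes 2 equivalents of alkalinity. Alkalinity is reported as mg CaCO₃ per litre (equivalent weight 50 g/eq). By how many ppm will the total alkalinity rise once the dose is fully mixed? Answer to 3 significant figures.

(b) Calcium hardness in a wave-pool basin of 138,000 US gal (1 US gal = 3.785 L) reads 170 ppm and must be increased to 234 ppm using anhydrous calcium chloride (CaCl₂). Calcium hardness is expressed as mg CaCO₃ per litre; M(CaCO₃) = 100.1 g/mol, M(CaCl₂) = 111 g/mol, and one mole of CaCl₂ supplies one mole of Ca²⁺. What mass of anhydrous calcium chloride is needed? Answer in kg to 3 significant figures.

(a) 27.5 ppm; (b) 37.1 kg

(a) Volume: 242,000 US gal × 3.785 L/gal = 915,970 L.
(a) Moles of Na₂CO₃: 26,700 g ÷ 106 g/mol = 251.9 mol → 503.8 eq of alkalinity.
(a) As CaCO₃: 503.8 eq × 50 g/eq = 25,190 g.
(a) Rise: 25,190 g / 915,970 L × 1000 = 27.5 mg/L.

(b) Volume: 138,000 US gal × 3.785 L/gal = 522,330 L.
(b) Hardness to add: (234 − 170) = 64 mg/L as CaCO₃ × 522,330 L = 33,430 g as CaCO₃.
(b) Moles of Ca²⁺ (1 mol Ca²⁺ ≡ 1 mol CaCO₃): 33,430 / 100.1 g/mol = 334 mol.
(b) Mass of CaCl₂: 334 × 111 = 37,070 g.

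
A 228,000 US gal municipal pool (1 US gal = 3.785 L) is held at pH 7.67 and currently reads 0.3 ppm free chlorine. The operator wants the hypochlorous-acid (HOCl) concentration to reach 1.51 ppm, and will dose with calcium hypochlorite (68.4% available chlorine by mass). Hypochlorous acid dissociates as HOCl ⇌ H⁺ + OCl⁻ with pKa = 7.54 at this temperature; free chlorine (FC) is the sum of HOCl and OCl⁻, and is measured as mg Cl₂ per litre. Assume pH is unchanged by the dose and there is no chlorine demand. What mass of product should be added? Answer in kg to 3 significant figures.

4.10 kg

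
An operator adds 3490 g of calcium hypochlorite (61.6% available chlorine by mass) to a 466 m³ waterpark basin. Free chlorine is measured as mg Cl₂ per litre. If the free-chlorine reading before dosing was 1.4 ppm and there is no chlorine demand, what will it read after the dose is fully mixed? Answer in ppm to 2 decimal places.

6.01 ppm

Volume: 466 m³ = 466,000 L.
Available chlorine delivered: 3490 g × 0.616 = 2150 g as Cl₂.
Concentration rise: 2150 g / 466,000 L = 4.613 mg/L = 4.61 ppm.
Final FC: 1.4 + 4.61 = 6.01 ppm.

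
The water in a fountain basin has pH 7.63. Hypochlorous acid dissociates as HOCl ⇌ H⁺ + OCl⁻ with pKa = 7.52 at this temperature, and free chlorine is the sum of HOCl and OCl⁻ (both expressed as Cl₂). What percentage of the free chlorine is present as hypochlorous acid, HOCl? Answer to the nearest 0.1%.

43.7%

[OCl⁻]/[HOCl] = 10^(pH − pKa) = 10^(7.63 − 7.52) = 10^0.11 = 1.288.
Fraction as HOCl = 1 / (1 + 1.288) = 0.437.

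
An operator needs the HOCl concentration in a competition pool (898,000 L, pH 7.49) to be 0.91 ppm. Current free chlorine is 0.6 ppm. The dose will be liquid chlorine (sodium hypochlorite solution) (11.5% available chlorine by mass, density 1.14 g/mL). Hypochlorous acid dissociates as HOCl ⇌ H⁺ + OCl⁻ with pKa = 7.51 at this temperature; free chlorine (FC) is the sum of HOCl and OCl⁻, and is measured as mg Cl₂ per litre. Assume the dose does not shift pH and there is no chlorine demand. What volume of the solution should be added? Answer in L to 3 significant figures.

8.08 L

[OCl⁻]/[HOCl] = 10^(pH − pKa) = 10^(7.49 − 7.51) = 0.955; fraction as HOCl = 1/(1 + 0.955) = 0.5115.
Free chlorine required for 0.91 ppm HOCl: 0.91 / 0.5115 = 1.779 ppm.
FC to add: 1.779 − 0.6 = 1.179 mg/L as Cl₂.
Cl₂ equivalent: 1.179 mg/L × 898,000 L = 1059 g.
Product at 11.5% available Cl: 1059 / 0.115 = 9207 g.
Volume: 9207 g ÷ 1.14 g/mL = 8076 mL.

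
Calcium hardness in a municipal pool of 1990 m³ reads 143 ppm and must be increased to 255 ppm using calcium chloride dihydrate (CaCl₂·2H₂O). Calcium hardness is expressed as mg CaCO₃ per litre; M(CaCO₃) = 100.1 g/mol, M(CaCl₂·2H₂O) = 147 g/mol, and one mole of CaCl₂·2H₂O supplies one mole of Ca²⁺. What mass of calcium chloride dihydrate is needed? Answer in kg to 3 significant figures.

Volume: 1990 m³ = 1,990,000 L.
Hardness to add: (255 − 143) = 112 mg/L as CaCO₃ × 1,990,000 L = 222,900 g as CaCO₃.
Moles of Ca²⁺ (1 mol Ca²⁺ ≡ 1 mol CaCO₃): 222,900 / 100.1 g/mol = 2227 mol.
Mass of CaCl₂·2H₂O: 2227 × 147 = 327,300 g.

327 kg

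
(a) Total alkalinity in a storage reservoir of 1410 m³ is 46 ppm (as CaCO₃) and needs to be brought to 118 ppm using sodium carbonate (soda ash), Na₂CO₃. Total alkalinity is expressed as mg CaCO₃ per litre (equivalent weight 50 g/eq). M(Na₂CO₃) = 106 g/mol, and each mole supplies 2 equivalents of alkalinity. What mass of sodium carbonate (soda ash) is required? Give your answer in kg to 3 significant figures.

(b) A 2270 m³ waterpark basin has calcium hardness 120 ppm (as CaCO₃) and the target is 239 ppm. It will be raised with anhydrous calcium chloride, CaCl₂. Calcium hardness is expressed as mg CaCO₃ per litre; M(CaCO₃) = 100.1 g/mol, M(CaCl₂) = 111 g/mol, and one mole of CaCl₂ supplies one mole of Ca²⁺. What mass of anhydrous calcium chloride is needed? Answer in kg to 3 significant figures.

(a) Volume: 1410 m³ = 1,410,000 L.
(a) Alkalinity to add: (118 − 46) = 72 mg/L as CaCO₃ × 1,410,000 L = 101,500 g as CaCO₃.
(a) Equivalents: 101,500 g ÷ 50 g/eq = 2030 eq.
(a) Each mole of Na₂CO₃ supplies 2 eq, so 2030 / 2 = 1015 mol.
(a) Mass: 1015 mol × 106 g/mol = 107,600 g.

(b) Volume: 2270 m³ = 2,270,000 L.
(b) Hardness to add: (239 − 120) = 119 mg/L as CaCO₃ × 2,270,000 L = 270,100 g as CaCO₃.
(b) Moles of Ca²⁺ (1 mol Ca²⁺ ≡ 1 mol CaCO₃): 270,100 / 100.1 g/mol = 2699 mol.
(b) Mass of CaCl₂: 2699 × 111 = 299,500 g.

(a) 108 kg; (b) 300 kg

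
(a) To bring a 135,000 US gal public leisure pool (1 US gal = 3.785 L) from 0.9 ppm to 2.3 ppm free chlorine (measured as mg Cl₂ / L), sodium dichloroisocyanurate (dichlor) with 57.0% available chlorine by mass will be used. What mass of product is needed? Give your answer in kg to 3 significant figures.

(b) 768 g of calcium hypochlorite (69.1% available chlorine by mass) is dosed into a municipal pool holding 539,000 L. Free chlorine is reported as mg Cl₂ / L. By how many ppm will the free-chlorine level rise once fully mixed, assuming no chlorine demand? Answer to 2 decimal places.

(a) Volume: 135,000 US gal × 3.785 L/gal = 510,975 L.
(a) Chlorine deficit: 2.3 − 0.9 = 1.4 ppm = 1.4 mg/L as Cl₂.
(a) Cl₂ equivalent needed: 1.4 mg/L × 510,975 L = 715,400 mg = 715.4 g.
(a) Product at 57.0% available chlorine: 715.4 / 0.57 = 1255 g.

(b) Available chlorine delivered: 768 g × 0.691 = 530.7 g as Cl₂.
(b) Concentration rise: 530.7 g / 539,000 L = 0.9846 mg/L = 0.98 ppm.

(a) 1.26 kg; (b) 0.98 ppm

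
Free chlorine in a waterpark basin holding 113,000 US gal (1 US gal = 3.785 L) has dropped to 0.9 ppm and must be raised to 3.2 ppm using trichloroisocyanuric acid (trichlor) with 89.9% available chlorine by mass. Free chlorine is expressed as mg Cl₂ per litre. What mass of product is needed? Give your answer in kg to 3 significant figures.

1.09 kg

Volume: 113,000 US gal × 3.785 L/gal = 427,705 L.
Chlorine deficit: 3.2 − 0.9 = 2.3 ppm = 2.3 mg/L as Cl₂.
Cl₂ equivalent needed: 2.3 mg/L × 427,705 L = 983,700 mg = 983.7 g.
Product at 89.9% available chlorine: 983.7 / 0.899 = 1094 g.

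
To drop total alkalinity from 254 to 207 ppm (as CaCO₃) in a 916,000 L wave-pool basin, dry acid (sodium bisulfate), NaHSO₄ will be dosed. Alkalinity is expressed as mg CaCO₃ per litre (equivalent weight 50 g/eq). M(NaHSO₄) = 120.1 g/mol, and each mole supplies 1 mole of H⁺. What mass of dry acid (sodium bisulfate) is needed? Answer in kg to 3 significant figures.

Alkalinity to neutralize: (254 − 207) = 47 mg/L as CaCO₃ × 916,000 L = 43,050 g as CaCO₃.
Equivalents of H⁺ required: 43,050 ÷ 50 g/eq = 861 eq = 861 mol NaHSO₄.
Mass of NaHSO₄: 861 × 120.1 = 103,400 g.

103 kg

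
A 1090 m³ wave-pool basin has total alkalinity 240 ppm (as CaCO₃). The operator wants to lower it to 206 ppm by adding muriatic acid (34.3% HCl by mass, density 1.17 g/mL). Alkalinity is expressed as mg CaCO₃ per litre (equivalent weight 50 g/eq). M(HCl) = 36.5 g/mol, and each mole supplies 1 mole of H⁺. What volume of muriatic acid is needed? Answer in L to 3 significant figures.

67.4 L

Volume: 1090 m³ = 1,090,000 L.
Alkalinity to neutralize: (240 − 206) = 34 mg/L as CaCO₃ × 1,090,000 L = 37,060 g as CaCO₃.
Equivalents of H⁺ required: 37,060 ÷ 50 g/eq = 741.2 eq = 741.2 mol HCl.
Mass of HCl: 741.2 × 36.5 = 27,050 g.
Mass of 34.3% solution: 27,050 / 0.343 = 78,870 g.
Volume: 78,870 g ÷ 1.17 g/mL = 67,410 mL.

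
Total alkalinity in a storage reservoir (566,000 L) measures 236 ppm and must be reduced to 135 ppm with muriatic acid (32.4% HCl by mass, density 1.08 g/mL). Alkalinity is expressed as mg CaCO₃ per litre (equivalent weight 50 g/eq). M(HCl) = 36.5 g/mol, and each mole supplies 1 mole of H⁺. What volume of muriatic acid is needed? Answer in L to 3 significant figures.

Alkalinity to neutralize: (236 − 135) = 101 mg/L as CaCO₃ × 566,000 L = 57,170 g as CaCO₃.
Equivalents of H⁺ required: 57,170 ÷ 50 g/eq = 1143 eq = 1143 mol HCl.
Mass of HCl: 1143 × 36.5 = 41,730 g.
Mass of 32.4% solution: 41,730 / 0.324 = 128,800 g.
Volume: 128,800 g ÷ 1.08 g/mL = 119,300 mL.

119 L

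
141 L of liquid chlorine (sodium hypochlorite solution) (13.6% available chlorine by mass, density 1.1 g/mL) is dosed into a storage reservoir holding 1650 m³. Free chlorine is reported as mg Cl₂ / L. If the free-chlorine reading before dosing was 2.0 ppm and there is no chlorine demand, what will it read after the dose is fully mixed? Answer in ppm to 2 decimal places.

Volume: 1650 m³ = 1,650,000 L.
Mass of solution: 141 L × 1000 mL/L × 1.1 g/mL = 155,100 g.
Available chlorine delivered: 155,100 g × 0.136 = 21,090 g as Cl₂.
Concentration rise: 21,090 g / 1,650,000 L = 12.78 mg/L = 12.78 ppm.
Final FC: 2.0 + 12.78 = 14.78 ppm.

14.78 ppm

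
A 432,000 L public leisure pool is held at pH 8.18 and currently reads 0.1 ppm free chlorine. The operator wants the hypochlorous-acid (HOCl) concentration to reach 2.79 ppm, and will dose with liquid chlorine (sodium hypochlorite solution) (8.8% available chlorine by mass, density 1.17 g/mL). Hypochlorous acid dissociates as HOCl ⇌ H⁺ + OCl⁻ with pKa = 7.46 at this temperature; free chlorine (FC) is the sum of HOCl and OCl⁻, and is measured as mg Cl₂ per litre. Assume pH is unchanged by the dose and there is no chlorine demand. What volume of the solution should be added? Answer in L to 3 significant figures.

72.7 L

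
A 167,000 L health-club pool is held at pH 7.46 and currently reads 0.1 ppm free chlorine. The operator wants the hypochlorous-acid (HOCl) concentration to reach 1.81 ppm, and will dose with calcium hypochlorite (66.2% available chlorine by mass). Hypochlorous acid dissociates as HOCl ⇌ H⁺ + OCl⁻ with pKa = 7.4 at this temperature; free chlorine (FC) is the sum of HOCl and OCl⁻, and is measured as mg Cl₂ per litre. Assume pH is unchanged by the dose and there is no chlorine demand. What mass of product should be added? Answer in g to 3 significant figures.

[OCl⁻]/[HOCl] = 10^(pH − pKa) = 10^(7.46 − 7.4) = 1.148; fraction as HOCl = 1/(1 + 1.148) = 0.4655.
Free chlorine required for 1.81 ppm HOCl: 1.81 / 0.4655 = 3.888 ppm.
FC to add: 3.888 − 0.1 = 3.788 mg/L as Cl₂.
Cl₂ equivalent: 3.788 mg/L × 167,000 L = 632.6 g.
Product at 66.2% available Cl: 632.6 / 0.662 = 955.6 g.

956 g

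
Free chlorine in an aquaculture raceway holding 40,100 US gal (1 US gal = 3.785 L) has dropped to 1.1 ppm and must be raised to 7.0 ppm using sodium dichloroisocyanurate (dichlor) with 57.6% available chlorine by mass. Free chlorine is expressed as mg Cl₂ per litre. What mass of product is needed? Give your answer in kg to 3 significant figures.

Volume: 40,100 US gal × 3.785 L/gal = 151,778 L.
Chlorine deficit: 7.0 − 1.1 = 5.9 ppm = 5.9 mg/L as Cl₂.
Cl₂ equivalent needed: 5.9 mg/L × 151,778 L = 895,500 mg = 895.5 g.
Product at 57.6% available chlorine: 895.5 / 0.576 = 1555 g.

1.55 kg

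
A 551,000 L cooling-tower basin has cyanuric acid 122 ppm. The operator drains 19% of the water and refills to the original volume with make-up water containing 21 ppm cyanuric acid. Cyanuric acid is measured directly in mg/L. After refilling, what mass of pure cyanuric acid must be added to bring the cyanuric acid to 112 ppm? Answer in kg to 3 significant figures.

5.06 kg

After draining 19% and refilling: 122 × 0.81 + 21 × 0.19 = 102.81 ppm.
Deficit to target: 112 − 102.81 = 9.19 mg/L.
Mass: 9.19 mg/L × 551,000 L = 5064 g cyanuric acid.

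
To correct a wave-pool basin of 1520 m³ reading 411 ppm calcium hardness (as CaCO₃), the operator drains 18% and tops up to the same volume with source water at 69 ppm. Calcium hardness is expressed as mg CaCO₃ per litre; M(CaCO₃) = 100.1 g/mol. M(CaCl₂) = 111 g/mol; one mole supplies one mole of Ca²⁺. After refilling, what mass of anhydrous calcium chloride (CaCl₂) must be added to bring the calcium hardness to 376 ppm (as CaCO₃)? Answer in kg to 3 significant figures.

Volume: 1520 m³ = 1,520,000 L.
After draining 18% and refilling: 411 × 0.82 + 69 × 0.18 = 349.44 ppm.
Deficit to target: 376 − 349.44 = 26.56 mg/L.
As CaCO₃: 26.56 mg/L × 1,520,000 L = 40,370 g; ÷ 100.1 = 403.3 mol Ca²⁺.
Mass: 403.3 × 111 = 44,770 g.

44.8 kg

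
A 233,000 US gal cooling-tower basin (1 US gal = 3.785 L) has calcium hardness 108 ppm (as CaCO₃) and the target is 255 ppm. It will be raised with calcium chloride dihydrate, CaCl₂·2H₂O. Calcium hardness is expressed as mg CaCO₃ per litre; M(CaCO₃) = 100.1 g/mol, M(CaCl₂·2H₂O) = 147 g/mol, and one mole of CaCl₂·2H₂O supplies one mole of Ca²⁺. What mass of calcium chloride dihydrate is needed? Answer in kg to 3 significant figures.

Volume: 233,000 US gal × 3.785 L/gal = 881,905 L.
Hardness to add: (255 − 108) = 147 mg/L as CaCO₃ × 881,905 L = 129,600 g as CaCO₃.
Moles of Ca²⁺ (1 mol Ca²⁺ ≡ 1 mol CaCO₃): 129,600 / 100.1 g/mol = 1295 mol.
Mass of CaCl₂·2H₂O: 1295 × 147 = 190,400 g.

190 kg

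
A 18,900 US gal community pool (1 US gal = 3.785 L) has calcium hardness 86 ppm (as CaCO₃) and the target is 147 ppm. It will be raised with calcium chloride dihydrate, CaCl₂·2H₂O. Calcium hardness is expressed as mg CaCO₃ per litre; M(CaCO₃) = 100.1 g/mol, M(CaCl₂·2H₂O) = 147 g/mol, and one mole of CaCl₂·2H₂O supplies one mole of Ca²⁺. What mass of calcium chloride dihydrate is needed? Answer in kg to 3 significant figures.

6.41 kg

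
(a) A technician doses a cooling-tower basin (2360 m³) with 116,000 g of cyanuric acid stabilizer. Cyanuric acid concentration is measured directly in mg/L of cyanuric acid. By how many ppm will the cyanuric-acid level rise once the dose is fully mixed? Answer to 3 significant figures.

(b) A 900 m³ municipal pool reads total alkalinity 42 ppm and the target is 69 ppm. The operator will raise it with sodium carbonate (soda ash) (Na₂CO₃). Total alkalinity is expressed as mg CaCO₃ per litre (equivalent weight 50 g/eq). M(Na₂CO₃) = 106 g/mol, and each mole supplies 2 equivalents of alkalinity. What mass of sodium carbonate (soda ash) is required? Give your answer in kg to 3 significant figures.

(a) 49.2 ppm; (b) 25.8 kg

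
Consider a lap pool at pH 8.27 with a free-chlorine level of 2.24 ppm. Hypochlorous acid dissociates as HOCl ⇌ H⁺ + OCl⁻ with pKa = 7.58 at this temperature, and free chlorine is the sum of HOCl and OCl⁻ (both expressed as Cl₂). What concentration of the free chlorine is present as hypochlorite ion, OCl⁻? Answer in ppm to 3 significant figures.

[OCl⁻]/[HOCl] = 10^(pH − pKa) = 10^(8.27 − 7.58) = 10^0.69 = 4.898.
Fraction as HOCl = 1 / (1 + 4.898) = 0.1696.
OCl⁻ = (1 − 0.1696) × 2.24 ppm = 1.86 ppm.

1.86 ppm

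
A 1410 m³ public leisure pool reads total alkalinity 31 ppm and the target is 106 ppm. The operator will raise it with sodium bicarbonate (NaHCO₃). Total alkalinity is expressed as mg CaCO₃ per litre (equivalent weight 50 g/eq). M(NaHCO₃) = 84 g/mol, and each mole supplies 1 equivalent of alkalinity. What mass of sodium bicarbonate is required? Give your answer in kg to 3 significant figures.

Volume: 1410 m³ = 1,410,000 L.
Alkalinity to add: (106 − 31) = 75 mg/L as CaCO₃ × 1,410,000 L = 105,800 g as CaCO₃.
Equivalents: 105,800 g ÷ 50 g/eq = 2115 eq.
NaHCO₃ supplies 1 eq per mole → 2115 mol.
Mass: 2115 mol × 84 g/mol = 177,700 g.

178 kg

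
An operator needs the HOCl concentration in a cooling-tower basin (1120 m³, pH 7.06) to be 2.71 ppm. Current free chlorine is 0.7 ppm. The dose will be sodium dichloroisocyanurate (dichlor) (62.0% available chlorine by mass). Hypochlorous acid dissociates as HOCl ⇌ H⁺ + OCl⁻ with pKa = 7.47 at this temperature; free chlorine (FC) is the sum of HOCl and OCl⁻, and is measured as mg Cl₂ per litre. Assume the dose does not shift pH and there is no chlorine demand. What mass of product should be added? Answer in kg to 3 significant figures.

5.54 kg

Volume: 1120 m³ = 1,120,000 L.
[OCl⁻]/[HOCl] = 10^(pH − pKa) = 10^(7.06 − 7.47) = 0.389; fraction as HOCl = 1/(1 + 0.389) = 0.7199.
Free chlorine required for 2.71 ppm HOCl: 2.71 / 0.7199 = 3.764 ppm.
FC to add: 3.764 − 0.7 = 3.064 mg/L as Cl₂.
Cl₂ equivalent: 3.064 mg/L × 1,120,000 L = 3432 g.
Product at 62.0% available Cl: 3432 / 0.62 = 5536 g.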